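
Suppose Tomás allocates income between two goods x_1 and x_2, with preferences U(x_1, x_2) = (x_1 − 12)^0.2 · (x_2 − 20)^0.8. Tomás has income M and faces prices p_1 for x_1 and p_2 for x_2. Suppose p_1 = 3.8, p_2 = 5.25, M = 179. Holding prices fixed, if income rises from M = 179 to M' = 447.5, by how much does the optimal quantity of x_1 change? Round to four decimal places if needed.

Δx_1* = 14.1316

Discretionary income = 179 − 12·3.8 − 20·5.25 = 28.4; x_1* = 12 + 0.2·28.4/3.8 = 13.4947.
At M' = 447.5: x_1* = 27.6263. Change: 27.6263 − 13.4947 = 14.1316.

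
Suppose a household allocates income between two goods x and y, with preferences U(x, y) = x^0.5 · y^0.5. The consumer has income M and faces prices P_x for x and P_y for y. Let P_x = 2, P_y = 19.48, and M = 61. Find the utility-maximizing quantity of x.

x* = 15.25

The MRS is y/x. Set MRS = P_x/P_y.
So 0.5·P_y·y = 0.5·P_x·x; combined with the budget, a share 0.5 of income goes to x.
Demand: x*(P_x,P_y,M) = 0.5·M/P_x and y* = 0.5·M/P_y.
At P_x=2, P_y=19.48, M=61: x* = 0.5·61/2 = 15.25.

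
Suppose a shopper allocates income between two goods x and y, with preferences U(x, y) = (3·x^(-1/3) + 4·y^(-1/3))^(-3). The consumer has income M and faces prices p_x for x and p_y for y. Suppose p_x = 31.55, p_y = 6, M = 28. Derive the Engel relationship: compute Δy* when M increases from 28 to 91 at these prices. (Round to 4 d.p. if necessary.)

Substitute y = (y/x)·x into the budget: x* = M/(p_x + p_y·(y/x)).
Numerically y/x = 4.308639, so x* = 28/(31.55 + 6·4.308639) = 0.4878 and y* = 4.308639·0.4878 = 2.1017.
At M' = 91: y* = 6.8306. Change: 6.8306 − 2.1017 = 4.7288.

Δy* = 4.7288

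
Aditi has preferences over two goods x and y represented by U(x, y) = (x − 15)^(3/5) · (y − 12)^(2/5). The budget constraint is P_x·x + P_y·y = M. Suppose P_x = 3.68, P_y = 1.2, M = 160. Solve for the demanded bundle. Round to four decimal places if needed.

MRS = (3/2)·(y−12)/(x−15). Tangency with P_x/P_y gives y−12 = (2/3)·(P_x/P_y)·(x−15).
Substituting into the budget: x* = 15 + 0.6·(M − 15·P_x − 12·P_y)/P_x, and y* = 12 + 0.4·(…)/P_y.
Discretionary income = 160 − 15·3.68 − 12·1.2 = 90.4; x* = 15 + 0.6·90.4/3.68 = 29.7391; y* = 12 + 0.4·90.4/1.2 = 42.1333.

x* = 29.7391, y* = 42.1333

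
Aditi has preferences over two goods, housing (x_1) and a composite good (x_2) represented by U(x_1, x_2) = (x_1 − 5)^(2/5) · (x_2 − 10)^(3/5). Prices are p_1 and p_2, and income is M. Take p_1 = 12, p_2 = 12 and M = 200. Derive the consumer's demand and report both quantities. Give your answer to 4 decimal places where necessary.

x_1* = 5.6667, x_2* = 11

MRS = (2/3)·(x_2−10)/(x_1−5). Tangency with p_1/p_2 gives x_2−10 = (3/2)·(p_1/p_2)·(x_1−5).
After buying the subsistence bundle (5, 10), a share 0.4 of the remaining income goes to x_1: x_1* = 5 + 0.4·(M − 5p_1 − 10p_2)/p_1.
Discretionary income = 200 − 5·12 − 10·12 = 20; x_1* = 5 + 0.4·20/12 = 5.6667; x_2* = 10 + 0.6·20/12 = 11.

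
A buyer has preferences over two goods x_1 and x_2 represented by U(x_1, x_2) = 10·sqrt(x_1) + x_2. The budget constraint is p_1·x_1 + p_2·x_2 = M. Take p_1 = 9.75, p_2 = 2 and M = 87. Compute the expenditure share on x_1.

share on x_1 = 0.1179

Set MRS = p_1/p_2: 5·x_1^(−1/2) = p_1/p_2.
Solve: √x_1 = 5·p_2/p_1, so x_1*(p_1,p_2) = (5·p_2/p_1)², and x_2* = (M − p_1·x_1*)/p_2.
Plugging in: x_1* = (5·2/9.75)² = 1.0519, x_2* = 38.3718.
Expenditure on x_1: 9.75·1.0519 = 10.2564; share = 0.1179.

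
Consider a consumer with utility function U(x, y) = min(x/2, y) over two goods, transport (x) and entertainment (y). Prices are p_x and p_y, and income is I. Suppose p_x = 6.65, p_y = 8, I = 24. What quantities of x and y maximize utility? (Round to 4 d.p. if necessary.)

x* = 2.2535, y* = 1.1268

With perfect complements, no substitution: consume in ratio x:y = 2:1.
Budget: p_x·x + p_y·(1/2)·x = I, so (2·p_x + p_y)·x = 2·I.
Demand: x*(p_x,p_y,I) = 2·I/(2·p_x + p_y), y* = I/(2·p_x + p_y).
Here 2·6.65 + 8 = 21.3, giving x* = 2.2535 and y* = 1.1268.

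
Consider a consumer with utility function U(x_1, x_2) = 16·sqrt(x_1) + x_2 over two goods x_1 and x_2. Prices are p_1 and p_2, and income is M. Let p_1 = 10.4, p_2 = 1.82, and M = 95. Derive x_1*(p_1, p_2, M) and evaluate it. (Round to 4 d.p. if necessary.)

Utility is quasi-linear in x_2; the FOC for x_1 is 8/√x_1 = p_1/p_2.
Solve: √x_1 = 8·p_2/p_1, so x_1*(p_1,p_2) = (8·p_2/p_1)², and x_2* = (M − p_1·x_1*)/p_2.
Plugging in: x_1* = (8·1.82/10.4)² = 1.96.

x_1* = 1.96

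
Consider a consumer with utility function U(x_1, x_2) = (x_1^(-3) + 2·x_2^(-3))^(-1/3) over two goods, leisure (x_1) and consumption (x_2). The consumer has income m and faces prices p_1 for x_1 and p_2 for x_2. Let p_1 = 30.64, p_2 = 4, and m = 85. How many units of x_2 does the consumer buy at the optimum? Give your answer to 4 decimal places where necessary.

x_2* = 4.3618

Numerically x_2/x_1 = 1.978403, so x_1* = 85/(30.64 + 4·1.978403) = 2.2047 and x_2* = 1.978403·2.2047 = 4.3618.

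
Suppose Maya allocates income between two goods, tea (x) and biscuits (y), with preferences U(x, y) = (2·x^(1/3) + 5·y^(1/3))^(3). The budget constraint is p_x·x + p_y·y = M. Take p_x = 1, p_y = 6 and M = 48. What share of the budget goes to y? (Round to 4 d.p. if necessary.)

MRS = MU_x/MU_y = (2/5)·(y/x)^(2/3). Set equal to p_x/p_y.
Solve for the ratio: y/x = [(5/2)·p_x/p_y]^(1.5).
With the ratio pinned down, the budget gives x* = M/(p_x + p_y·(y/x)) and y* = (y/x)·x*.
Numerically y/x = 0.268957, so x* = 48/(1 + 6·0.268957) = 18.3645 and y* = 0.268957·18.3645 = 4.9393.
Expenditure on y: 6·4.9393 = 29.6355; share = 0.6174.

share on y = 0.6174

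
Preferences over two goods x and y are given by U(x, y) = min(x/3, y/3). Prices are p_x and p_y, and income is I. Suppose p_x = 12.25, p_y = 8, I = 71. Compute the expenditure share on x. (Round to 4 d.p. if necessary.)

Leontief preferences: the optimum is at the kink where x/3 = y/3, i.e. y = x.
Budget: p_x·x + p_y·x = I, so (3·p_x + 3·p_y)·x = 3·I.
Demand: x*(p_x,p_y,I) = 3·I/(3·p_x + 3·p_y), y* = 3·I/(3·p_x + 3·p_y).
Here 3·12.25 + 3·8 = 60.75, giving x* = 3.5062 and y* = 3.5062.
Expenditure on x: 12.25·3.5062 = 42.9506; share = 0.6049.

share on x = 0.6049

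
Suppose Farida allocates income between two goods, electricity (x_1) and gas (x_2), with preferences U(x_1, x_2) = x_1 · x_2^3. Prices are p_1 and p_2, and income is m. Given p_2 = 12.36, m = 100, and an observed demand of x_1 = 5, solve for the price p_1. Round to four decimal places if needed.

The MRS is (1/3)·x_2/x_1. Set MRS = p_1/p_2.
So p_2·x_2 = 3·p_1·x_1; combined with the budget, a share 0.25 of income goes to x_1.
Demand: x_1*(p_1,p_2,m) = 0.25·m/p_1 and x_2* = 0.75·m/p_2.
Set x_1* = 5 in the demand function and solve for p_1: p_1 = 5.

p_1 = 5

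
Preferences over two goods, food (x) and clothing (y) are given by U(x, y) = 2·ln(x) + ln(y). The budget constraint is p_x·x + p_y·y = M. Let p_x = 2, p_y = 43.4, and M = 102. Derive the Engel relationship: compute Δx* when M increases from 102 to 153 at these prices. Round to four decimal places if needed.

Δx* = 17

At p_x=2, p_y=43.4, M=102: x* = 2/3·102/2 = 34.
At M' = 153: x* = 51. Change: 51 − 34 = 17.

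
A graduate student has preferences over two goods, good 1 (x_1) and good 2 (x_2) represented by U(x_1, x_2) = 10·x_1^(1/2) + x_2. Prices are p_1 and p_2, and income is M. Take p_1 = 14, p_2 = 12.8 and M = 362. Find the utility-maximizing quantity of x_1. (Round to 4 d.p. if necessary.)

x_1* = 20.898

Plugging in: x_1* = (5·12.8/14)² = 20.898.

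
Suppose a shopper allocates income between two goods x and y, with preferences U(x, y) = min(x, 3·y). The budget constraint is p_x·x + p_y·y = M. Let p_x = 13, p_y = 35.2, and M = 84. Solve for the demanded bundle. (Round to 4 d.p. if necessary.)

Leontief preferences: the optimum is at the kink where x/3 = y/1, i.e. y = (1/3)·x.
Budget: p_x·x + p_y·(1/3)·x = M, so (3·p_x + p_y)·x = 3·M.
Demand: x*(p_x,p_y,M) = 3·M/(3·p_x + p_y), y* = M/(3·p_x + p_y).
Here 3·13 + 35.2 = 74.2, giving x* = 3.3962 and y* = 1.1321.

x* = 3.3962, y* = 1.1321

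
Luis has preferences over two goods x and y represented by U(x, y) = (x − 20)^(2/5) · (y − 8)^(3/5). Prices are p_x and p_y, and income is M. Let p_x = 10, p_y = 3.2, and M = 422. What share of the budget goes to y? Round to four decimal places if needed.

share on y = 0.3399

MRS = (2/3)·(y−8)/(x−20). Tangency with p_x/p_y gives y−8 = (3/2)·(p_x/p_y)·(x−20).
After buying the subsistence bundle (20, 8), a share 0.4 of the remaining income goes to x: x* = 20 + 0.4·(M − 20p_x − 8p_y)/p_x.
Discretionary income = 422 − 20·10 − 8·3.2 = 196.4; x* = 20 + 0.4·196.4/10 = 27.856; y* = 8 + 0.6·196.4/3.2 = 44.825.
Expenditure on y: 3.2·44.825 = 143.44; share = 0.3399.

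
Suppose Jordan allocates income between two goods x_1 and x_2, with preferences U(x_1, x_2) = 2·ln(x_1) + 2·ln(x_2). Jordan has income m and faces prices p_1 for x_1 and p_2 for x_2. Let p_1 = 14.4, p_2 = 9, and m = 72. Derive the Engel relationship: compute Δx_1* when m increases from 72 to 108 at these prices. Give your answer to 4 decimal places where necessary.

Δx_1* = 1.25

Demand: x_1*(p_1,p_2,m) = 0.5·m/p_1 and x_2* = 0.5·m/p_2.
At p_1=14.4, p_2=9, m=72: x_1* = 0.5·72/14.4 = 2.5.
At m' = 108: x_1* = 3.75. Change: 3.75 − 2.5 = 1.25.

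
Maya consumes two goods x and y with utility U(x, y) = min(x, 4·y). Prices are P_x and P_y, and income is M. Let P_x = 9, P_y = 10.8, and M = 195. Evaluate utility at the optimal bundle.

V = 16.6667

Leontief preferences: the optimum is at the kink where x/4 = y/1, i.e. y = (1/4)·x.
Budget: P_x·x + P_y·(1/4)·x = M, so (4·P_x + P_y)·x = 4·M.
Demand: x*(P_x,P_y,M) = 4·M/(4·P_x + P_y), y* = M/(4·P_x + P_y).
Here 4·9 + 10.8 = 46.8, giving x* = 16.6667 and y* = 4.1667.
Utility at the optimum: U(16.6667, 4.1667) = 16.6667.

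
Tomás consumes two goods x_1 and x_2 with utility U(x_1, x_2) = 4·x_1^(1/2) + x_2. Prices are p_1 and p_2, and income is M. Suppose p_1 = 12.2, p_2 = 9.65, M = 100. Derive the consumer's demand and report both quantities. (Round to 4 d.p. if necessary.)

x_1* = 2.5026, x_2* = 7.1988

Set MRS = p_1/p_2: 2·x_1^(−1/2) = p_1/p_2.
Thus x_1* = (2·p_2/p_1)² — independent of M — with the rest of income spent on x_2.
Plugging in: x_1* = (2·9.65/12.2)² = 2.5026, x_2* = 7.1988.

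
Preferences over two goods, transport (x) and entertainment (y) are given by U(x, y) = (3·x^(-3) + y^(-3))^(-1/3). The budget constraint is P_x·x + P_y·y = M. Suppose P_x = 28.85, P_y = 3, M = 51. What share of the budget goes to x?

From the CES first-order condition, 3·(y/x)^(4) = P_x/P_y.
Hence y/x = ((1/3)·P_x/P_y)^(1/(4)), i.e. raised to the 0.25 power.
Substitute y = (y/x)·x into the budget: x* = M/(P_x + P_y·(y/x)).
Numerically y/x = 1.338061, so x* = 51/(28.85 + 3·1.338061) = 1.5518 and y* = 1.338061·1.5518 = 2.0765.
Expenditure on x: 28.85·1.5518 = 44.7706; share = 0.8779.

share on x = 0.8779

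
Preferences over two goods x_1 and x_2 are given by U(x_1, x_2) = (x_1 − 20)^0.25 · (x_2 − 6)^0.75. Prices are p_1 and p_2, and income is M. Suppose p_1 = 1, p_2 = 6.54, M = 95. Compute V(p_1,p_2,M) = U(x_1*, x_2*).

V = 4.983

Let x_1' = x_1−20, x_2' = x_2−6. MRS = (1/3)·x_2'/x_1' = p_1/p_2.
Substituting into the budget: x_1* = 20 + 0.25·(M − 20·p_1 − 6·p_2)/p_1, and x_2* = 6 + 0.75·(…)/p_2.
Discretionary income = 95 − 20·1 − 6·6.54 = 35.76; x_1* = 20 + 0.25·35.76/1 = 28.94; x_2* = 6 + 0.75·35.76/6.54 = 10.1009.
Utility at the optimum: U(28.94, 10.1009) = 4.983.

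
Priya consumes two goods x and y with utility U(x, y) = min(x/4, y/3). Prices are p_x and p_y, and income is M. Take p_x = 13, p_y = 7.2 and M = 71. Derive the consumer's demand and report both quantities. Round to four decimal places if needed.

With perfect complements, no substitution: consume in ratio x:y = 4:3.
Budget: p_x·x + p_y·(3/4)·x = M, so (4·p_x + 3·p_y)·x = 4·M.
Demand: x*(p_x,p_y,M) = 4·M/(4·p_x + 3·p_y), y* = 3·M/(4·p_x + 3·p_y).
Here 4·13 + 3·7.2 = 73.6, giving x* = 3.8587 and y* = 2.894.

x* = 3.8587, y* = 2.894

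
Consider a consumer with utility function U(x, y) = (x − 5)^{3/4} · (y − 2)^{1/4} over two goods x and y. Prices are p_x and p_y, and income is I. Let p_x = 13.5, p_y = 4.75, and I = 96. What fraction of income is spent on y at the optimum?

This is Cobb-Douglas in (x−5, y−2): tangency gives 0.75·p_y·(y−2) = 0.25·p_x·(x−5).
After buying the subsistence bundle (5, 2), a share 0.75 of the remaining income goes to x: x* = 5 + 0.75·(I − 5p_x − 2p_y)/p_x.
Discretionary income = 96 − 5·13.5 − 2·4.75 = 19; x* = 5 + 0.75·19/13.5 = 6.0556; y* = 2 + 0.25·19/4.75 = 3.
Expenditure on y: 4.75·3 = 14.25; share = 0.1484.

share on y = 0.1484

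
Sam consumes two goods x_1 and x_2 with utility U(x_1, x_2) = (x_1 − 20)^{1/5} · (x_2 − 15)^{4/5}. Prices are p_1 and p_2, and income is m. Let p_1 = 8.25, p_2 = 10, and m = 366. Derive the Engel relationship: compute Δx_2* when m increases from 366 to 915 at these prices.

Δx_2* = 43.92

MRS = (1/4)·(x_2−15)/(x_1−20). Tangency with p_1/p_2 gives x_2−15 = 4·(p_1/p_2)·(x_1−20).
Substituting into the budget: x_1* = 20 + 0.2·(m − 20·p_1 − 15·p_2)/p_1, and x_2* = 15 + 0.8·(…)/p_2.
Discretionary income = 366 − 20·8.25 − 15·10 = 51; x_2* = 15 + 0.8·51/10 = 19.08.
At m' = 915: x_2* = 63. Change: 63 − 19.08 = 43.92.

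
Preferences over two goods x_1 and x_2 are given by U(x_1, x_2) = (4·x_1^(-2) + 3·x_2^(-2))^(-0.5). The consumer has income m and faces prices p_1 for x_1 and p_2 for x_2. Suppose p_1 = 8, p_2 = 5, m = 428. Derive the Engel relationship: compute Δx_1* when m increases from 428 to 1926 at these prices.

Δx_1* = 112.5191

From the CES first-order condition, (4/3)·(x_2/x_1)^(3) = p_1/p_2.
Hence x_2/x_1 = ((3/4)·p_1/p_2)^(1/(3)), i.e. raised to the 1/3 power.
Substitute x_2 = (x_2/x_1)·x_1 into the budget: x_1* = m/(p_1 + p_2·(x_2/x_1)).
Numerically x_2/x_1 = 1.062659, so x_1* = 428/(8 + 5·1.062659) = 32.1483.
At m' = 1926: x_1* = 144.6674. Change: 144.6674 − 32.1483 = 112.5191.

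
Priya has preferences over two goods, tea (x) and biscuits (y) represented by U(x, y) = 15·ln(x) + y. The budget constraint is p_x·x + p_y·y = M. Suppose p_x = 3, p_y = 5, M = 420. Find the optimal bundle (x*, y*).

x* = 25, y* = 69

MU_x = 15/x, MU_y = 1. Tangency: 15/x = p_x/p_y.
So x*(p_x,p_y) = 15·p_y/p_x, independent of income; and y* = (M − 15·p_y)/p_y.
At the given prices: x* = 15·5/3 = 25, and y* = 69.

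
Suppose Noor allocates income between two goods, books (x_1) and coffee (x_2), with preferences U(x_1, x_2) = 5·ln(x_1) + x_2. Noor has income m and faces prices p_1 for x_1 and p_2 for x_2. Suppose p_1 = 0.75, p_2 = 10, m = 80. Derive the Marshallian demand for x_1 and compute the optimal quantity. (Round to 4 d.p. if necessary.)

x_1* = 66.6667

Set MRS = p_1/p_2: (5/x_1)/1 = p_1/p_2.
So x_1*(p_1,p_2) = 5·p_2/p_1, independent of income; and x_2* = (m − 5·p_2)/p_2.
At the given prices: x_1* = 5·10/0.75 = 66.6667.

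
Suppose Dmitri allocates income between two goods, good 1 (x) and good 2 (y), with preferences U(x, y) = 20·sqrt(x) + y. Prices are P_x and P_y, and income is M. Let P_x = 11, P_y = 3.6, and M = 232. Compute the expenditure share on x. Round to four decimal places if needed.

share on x = 0.5078

MU_x = 10/√x, MU_y = 1. Tangency: 10/√x = P_x/P_y.
Solve: √x = 10·P_y/P_x, so x*(P_x,P_y) = (10·P_y/P_x)², and y* = (M − P_x·x*)/P_y.
Plugging in: x* = (10·3.6/11)² = 10.7107, y* = 31.7172.
Expenditure on x: 11·10.7107 = 117.8182; share = 0.5078.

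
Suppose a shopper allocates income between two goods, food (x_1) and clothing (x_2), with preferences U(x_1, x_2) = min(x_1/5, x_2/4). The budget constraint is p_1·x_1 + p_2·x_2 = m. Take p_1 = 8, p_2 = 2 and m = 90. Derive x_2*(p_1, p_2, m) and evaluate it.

Leontief preferences: the optimum is at the kink where x_1/5 = x_2/4, i.e. x_2 = (4/5)·x_1.
Budget: p_1·x_1 + p_2·(4/5)·x_1 = m, so (5·p_1 + 4·p_2)·x_1 = 5·m.
Demand: x_1*(p_1,p_2,m) = 5·m/(5·p_1 + 4·p_2), x_2* = 4·m/(5·p_1 + 4·p_2).
Here 5·8 + 4·2 = 48, giving x_2* = 7.5.

x_2* = 7.5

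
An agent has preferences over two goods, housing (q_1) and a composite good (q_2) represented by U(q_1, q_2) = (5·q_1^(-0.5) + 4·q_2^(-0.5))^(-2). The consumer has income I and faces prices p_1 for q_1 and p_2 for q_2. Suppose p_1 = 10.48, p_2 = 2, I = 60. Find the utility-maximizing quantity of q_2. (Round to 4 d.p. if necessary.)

q_2* = 9.9486

From the CES first-order condition, (5/4)·(q_2/q_1)^(1.5) = p_1/p_2.
Hence q_2/q_1 = ((4/5)·p_1/p_2)^(1/(1.5)), i.e. raised to the 2/3 power.
Substitute q_2 = (q_2/q_1)·q_1 into the budget: q_1* = I/(p_1 + p_2·(q_2/q_1)).
Numerically q_2/q_1 = 2.599845, so q_1* = 60/(10.48 + 2·2.599845) = 3.8266 and q_2* = 2.599845·3.8266 = 9.9486.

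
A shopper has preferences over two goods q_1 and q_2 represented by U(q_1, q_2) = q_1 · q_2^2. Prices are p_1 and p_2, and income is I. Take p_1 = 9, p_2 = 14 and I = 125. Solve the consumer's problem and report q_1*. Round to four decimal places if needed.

Tangency: MRS = (1/2)·q_2/q_1 = p_1/p_2.
So p_2·q_2 = 2·p_1·q_1; combined with the budget, a share 1/3 of income goes to q_1.
Demand: q_1*(p_1,p_2,I) = 1/3·I/p_1 and q_2* = 2/3·I/p_2.
At p_1=9, p_2=14, I=125: q_1* = 1/3·125/9 = 4.6296.

q_1* = 4.6296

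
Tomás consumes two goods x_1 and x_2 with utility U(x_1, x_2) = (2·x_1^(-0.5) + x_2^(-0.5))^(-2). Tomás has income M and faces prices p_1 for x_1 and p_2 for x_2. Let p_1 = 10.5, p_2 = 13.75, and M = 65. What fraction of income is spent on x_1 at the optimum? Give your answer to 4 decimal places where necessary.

share on x_1 = 0.592

MRS = MU_x_1/MU_x_2 = 2·(x_2/x_1)^(1.5). Set equal to p_1/p_2.
Hence x_2/x_1 = ((1/2)·p_1/p_2)^(1/(1.5)), i.e. raised to the 2/3 power.
With the ratio pinned down, the budget gives x_1* = M/(p_1 + p_2·(x_2/x_1)) and x_2* = (x_2/x_1)·x_1*.
Numerically x_2/x_1 = 0.526305, so x_1* = 65/(10.5 + 13.75·0.526305) = 3.6647 and x_2* = 0.526305·3.6647 = 1.9288.
Expenditure on x_1: 10.5·3.6647 = 38.4795; share = 0.592.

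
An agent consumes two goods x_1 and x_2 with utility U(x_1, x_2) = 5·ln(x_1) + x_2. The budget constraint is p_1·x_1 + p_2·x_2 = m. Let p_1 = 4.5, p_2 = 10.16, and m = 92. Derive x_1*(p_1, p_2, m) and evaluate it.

MU_x_1 = 5/x_1, MU_x_2 = 1. Tangency: 5/x_1 = p_1/p_2.
So x_1*(p_1,p_2) = 5·p_2/p_1, independent of income; and x_2* = (m − 5·p_2)/p_2.
At the given prices: x_1* = 5·10.16/4.5 = 11.2889.

x_1* = 11.2889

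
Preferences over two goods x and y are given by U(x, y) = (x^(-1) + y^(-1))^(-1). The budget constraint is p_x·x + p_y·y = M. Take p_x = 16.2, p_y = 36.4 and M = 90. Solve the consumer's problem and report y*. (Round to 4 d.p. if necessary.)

With the ratio pinned down, the budget gives x* = M/(p_x + p_y·(y/x)) and y* = (y/x)·x*.
Numerically y/x = 0.667124, so x* = 90/(16.2 + 36.4·0.667124) = 2.2231 and y* = 0.667124·2.2231 = 1.4831.

y* = 1.4831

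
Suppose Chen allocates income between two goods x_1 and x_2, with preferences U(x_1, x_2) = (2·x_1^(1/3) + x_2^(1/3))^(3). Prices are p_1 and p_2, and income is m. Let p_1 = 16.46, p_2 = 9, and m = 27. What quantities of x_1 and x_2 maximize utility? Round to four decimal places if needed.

MRS = MU_x_1/MU_x_2 = 2·(x_2/x_1)^(2/3). Set equal to p_1/p_2.
Solve for the ratio: x_2/x_1 = [(1/2)·p_1/p_2]^(1.5).
Substitute x_2 = (x_2/x_1)·x_1 into the budget: x_1* = m/(p_1 + p_2·(x_2/x_1)).
Numerically x_2/x_1 = 0.874452, so x_1* = 27/(16.46 + 9·0.874452) = 1.1097 and x_2* = 0.874452·1.1097 = 0.9704.

x_1* = 1.1097, x_2* = 0.9704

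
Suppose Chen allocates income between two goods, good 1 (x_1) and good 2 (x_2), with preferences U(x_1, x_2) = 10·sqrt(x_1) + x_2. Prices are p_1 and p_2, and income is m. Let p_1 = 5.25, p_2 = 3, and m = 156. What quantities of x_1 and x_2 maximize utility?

x_1* = 8.1633, x_2* = 37.7143

Set MRS = p_1/p_2: 5·x_1^(−1/2) = p_1/p_2.
Solve: √x_1 = 5·p_2/p_1, so x_1*(p_1,p_2) = (5·p_2/p_1)², and x_2* = (m − p_1·x_1*)/p_2.
Plugging in: x_1* = (5·3/5.25)² = 8.1633, x_2* = 37.7143.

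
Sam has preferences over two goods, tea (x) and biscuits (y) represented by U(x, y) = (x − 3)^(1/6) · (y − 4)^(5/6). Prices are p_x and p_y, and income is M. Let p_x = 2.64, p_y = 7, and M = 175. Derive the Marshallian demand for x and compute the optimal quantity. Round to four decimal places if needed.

Discretionary income = 175 − 3·2.64 − 4·7 = 139.08; x* = 3 + 1/6·139.08/2.64 = 11.7803.

x* = 11.7803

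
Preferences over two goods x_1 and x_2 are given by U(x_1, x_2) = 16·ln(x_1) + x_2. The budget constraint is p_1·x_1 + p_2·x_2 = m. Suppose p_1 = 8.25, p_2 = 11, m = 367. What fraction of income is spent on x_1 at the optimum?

share on x_1 = 0.4796

Set MRS = p_1/p_2: (16/x_1)/1 = p_1/p_2.
So x_1*(p_1,p_2) = 16·p_2/p_1, independent of income; and x_2* = (m − 16·p_2)/p_2.
At the given prices: x_1* = 16·11/8.25 = 21.3333, and x_2* = 17.3636.
Expenditure on x_1: 8.25·21.3333 = 176; share = 0.4796.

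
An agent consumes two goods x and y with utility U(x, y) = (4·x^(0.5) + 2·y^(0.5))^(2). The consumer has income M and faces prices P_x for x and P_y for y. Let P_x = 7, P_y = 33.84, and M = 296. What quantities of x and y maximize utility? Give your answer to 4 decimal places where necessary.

x* = 40.2065, y* = 0.4301

From the CES first-order condition, 2·(y/x)^(0.5) = P_x/P_y.
Solve for the ratio: y/x = [(1/2)·P_x/P_y]^(2).
Substitute y = (y/x)·x into the budget: x* = M/(P_x + P_y·(y/x)).
Numerically y/x = 0.010697, so x* = 296/(7 + 33.84·0.010697) = 40.2065 and y* = 0.010697·40.2065 = 0.4301.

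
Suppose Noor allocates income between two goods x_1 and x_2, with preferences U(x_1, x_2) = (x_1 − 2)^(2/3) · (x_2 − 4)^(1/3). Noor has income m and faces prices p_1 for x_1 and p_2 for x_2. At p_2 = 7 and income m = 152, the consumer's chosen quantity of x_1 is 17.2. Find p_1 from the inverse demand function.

MRS = 2·(x_2−4)/(x_1−2). Tangency with p_1/p_2 gives x_2−4 = (1/2)·(p_1/p_2)·(x_1−2).
Substituting into the budget: x_1* = 2 + 2/3·(m − 2·p_1 − 4·p_2)/p_1, and x_2* = 4 + 1/3·(…)/p_2.
Set x_1* = 17.2 in the demand function and solve for p_1: p_1 = 5.

p_1 = 5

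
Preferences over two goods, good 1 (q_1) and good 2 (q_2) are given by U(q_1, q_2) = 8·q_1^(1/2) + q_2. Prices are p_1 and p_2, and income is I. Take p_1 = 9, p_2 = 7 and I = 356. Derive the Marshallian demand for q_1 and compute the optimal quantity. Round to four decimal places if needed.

Utility is quasi-linear in q_2; the FOC for q_1 is 4/√q_1 = p_1/p_2.
Thus q_1* = (4·p_2/p_1)² — independent of I — with the rest of income spent on q_2.
Plugging in: q_1* = (4·7/9)² = 9.679.

q_1* = 9.679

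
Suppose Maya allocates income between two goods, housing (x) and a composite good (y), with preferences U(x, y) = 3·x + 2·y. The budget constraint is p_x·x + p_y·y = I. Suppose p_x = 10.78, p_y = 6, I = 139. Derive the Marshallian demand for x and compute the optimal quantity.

x* = 0

Perfect substitutes: compare marginal utility per dollar. 3/p_x vs 2/p_y → 0.2783 vs 0.3333.
y gives more utility per dollar, so spend all income on y: y* = I/p_y, x* = 0.
Numerically: x* = 0, y* = 23.1667.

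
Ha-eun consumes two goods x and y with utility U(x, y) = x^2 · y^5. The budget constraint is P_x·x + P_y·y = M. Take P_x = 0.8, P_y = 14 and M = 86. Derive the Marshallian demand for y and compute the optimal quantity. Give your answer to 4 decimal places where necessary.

The MRS is (2/5)·y/x. Set MRS = P_x/P_y.
Rearranging, P_y·y = (5/2)·P_x·x. Substituting into the budget gives P_x·x·(1 + (5/2)) = M.
Demand: x*(P_x,P_y,M) = 2/7·M/P_x and y* = 5/7·M/P_y.
At P_x=0.8, P_y=14, M=86: y* = 5/7·86/14 = 4.3878.

y* = 4.3878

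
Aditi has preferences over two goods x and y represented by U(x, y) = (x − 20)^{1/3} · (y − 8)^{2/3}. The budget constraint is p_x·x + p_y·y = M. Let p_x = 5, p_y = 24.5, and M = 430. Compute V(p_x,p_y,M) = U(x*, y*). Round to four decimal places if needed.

This is Cobb-Douglas in (x−20, y−8): tangency gives 1/3·p_y·(y−8) = 2/3·p_x·(x−20).
After buying the subsistence bundle (20, 8), a share 1/3 of the remaining income goes to x: x* = 20 + 1/3·(M − 20p_x − 8p_y)/p_x.
Discretionary income = 430 − 20·5 − 8·24.5 = 134; x* = 20 + 1/3·134/5 = 28.9333; y* = 8 + 2/3·134/24.5 = 11.6463.
Utility at the optimum: U(28.9333, 11.6463) = 4.9155.

V = 4.9155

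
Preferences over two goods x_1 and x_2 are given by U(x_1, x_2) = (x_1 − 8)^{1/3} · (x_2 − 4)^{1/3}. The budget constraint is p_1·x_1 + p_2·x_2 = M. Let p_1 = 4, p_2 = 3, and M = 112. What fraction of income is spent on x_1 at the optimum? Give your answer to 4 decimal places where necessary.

share on x_1 = 0.5893

Substituting into the budget: x_1* = 8 + 0.5·(M − 8·p_1 − 4·p_2)/p_1, and x_2* = 4 + 0.5·(…)/p_2.
Discretionary income = 112 − 8·4 − 4·3 = 68; x_1* = 8 + 0.5·68/4 = 16.5; x_2* = 4 + 0.5·68/3 = 15.3333.
Expenditure on x_1: 4·16.5 = 66; share = 0.5893.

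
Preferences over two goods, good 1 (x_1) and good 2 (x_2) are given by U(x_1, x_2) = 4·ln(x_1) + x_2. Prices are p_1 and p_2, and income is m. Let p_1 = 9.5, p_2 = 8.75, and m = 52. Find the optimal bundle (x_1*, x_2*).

x_1* = 3.6842, x_2* = 1.9429

Set MRS = p_1/p_2: (4/x_1)/1 = p_1/p_2.
So x_1*(p_1,p_2) = 4·p_2/p_1, independent of income; and x_2* = (m − 4·p_2)/p_2.
At the given prices: x_1* = 4·8.75/9.5 = 3.6842, and x_2* = 1.9429.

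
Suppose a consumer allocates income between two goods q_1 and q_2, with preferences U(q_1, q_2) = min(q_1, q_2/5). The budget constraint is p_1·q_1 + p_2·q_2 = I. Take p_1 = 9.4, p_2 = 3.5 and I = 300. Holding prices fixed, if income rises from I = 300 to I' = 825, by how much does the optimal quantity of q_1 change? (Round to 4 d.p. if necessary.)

With perfect complements, no substitution: consume in ratio q_1:q_2 = 1:5.
Budget: p_1·q_1 + p_2·5·q_1 = I, so (p_1 + 5·p_2)·q_1 = I.
Demand: q_1*(p_1,p_2,I) = I/(p_1 + 5·p_2), q_2* = 5·I/(p_1 + 5·p_2).
Here 9.4 + 5·3.5 = 26.9, giving q_1* = 11.1524.
At I' = 825: q_1* = 30.6691. Change: 30.6691 − 11.1524 = 19.5167.

Δq_1* = 19.5167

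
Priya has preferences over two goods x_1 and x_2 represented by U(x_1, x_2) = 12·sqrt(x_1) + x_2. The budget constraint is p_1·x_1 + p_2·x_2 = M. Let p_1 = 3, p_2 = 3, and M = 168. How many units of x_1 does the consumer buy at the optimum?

x_1* = 36

MU_x_1 = 6/√x_1, MU_x_2 = 1. Tangency: 6/√x_1 = p_1/p_2.
Solve: √x_1 = 6·p_2/p_1, so x_1*(p_1,p_2) = (6·p_2/p_1)², and x_2* = (M − p_1·x_1*)/p_2.
Plugging in: x_1* = (6·3/3)² = 36.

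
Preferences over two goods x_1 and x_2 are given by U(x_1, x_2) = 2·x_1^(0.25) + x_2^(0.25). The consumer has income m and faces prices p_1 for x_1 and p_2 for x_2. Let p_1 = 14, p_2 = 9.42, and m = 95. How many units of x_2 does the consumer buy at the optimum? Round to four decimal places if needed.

x_2* = 3.1436

Numerically x_2/x_1 = 0.673074, so x_1* = 95/(14 + 9.42·0.673074) = 4.6705 and x_2* = 0.673074·4.6705 = 3.1436.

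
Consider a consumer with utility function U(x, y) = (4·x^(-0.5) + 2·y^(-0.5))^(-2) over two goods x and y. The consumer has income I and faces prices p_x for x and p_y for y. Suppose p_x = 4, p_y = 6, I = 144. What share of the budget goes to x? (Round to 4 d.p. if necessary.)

share on x = 0.581

MRS = MU_x/MU_y = 2·(y/x)^(1.5). Set equal to p_x/p_y.
Hence y/x = ((1/2)·p_x/p_y)^(1/(1.5)), i.e. raised to the 2/3 power.
With the ratio pinned down, the budget gives x* = I/(p_x + p_y·(y/x)) and y* = (y/x)·x*.
Numerically y/x = 0.48075, so x* = 144/(4 + 6·0.48075) = 20.9166 and y* = 0.48075·20.9166 = 10.0556.
Expenditure on x: 4·20.9166 = 83.6662; share = 0.581.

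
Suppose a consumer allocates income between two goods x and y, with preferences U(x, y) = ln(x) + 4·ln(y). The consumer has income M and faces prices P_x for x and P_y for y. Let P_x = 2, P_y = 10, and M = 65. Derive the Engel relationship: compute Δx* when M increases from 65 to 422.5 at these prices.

Tangency: MRS = (1/4)·y/x = P_x/P_y.
So P_y·y = 4·P_x·x; combined with the budget, a share 0.2 of income goes to x.
Demand: x*(P_x,P_y,M) = 0.2·M/P_x and y* = 0.8·M/P_y.
At P_x=2, P_y=10, M=65: x* = 0.2·65/2 = 6.5.
At M' = 422.5: x* = 42.25. Change: 42.25 − 6.5 = 35.75.

Δx* = 35.75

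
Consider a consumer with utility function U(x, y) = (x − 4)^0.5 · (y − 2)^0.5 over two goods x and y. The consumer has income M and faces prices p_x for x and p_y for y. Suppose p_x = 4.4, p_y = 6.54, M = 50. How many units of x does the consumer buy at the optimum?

After buying the subsistence bundle (4, 2), a share 0.5 of the remaining income goes to x: x* = 4 + 0.5·(M − 4p_x − 2p_y)/p_x.
Discretionary income = 50 − 4·4.4 − 2·6.54 = 19.32; x* = 4 + 0.5·19.32/4.4 = 6.1955.

x* = 6.1955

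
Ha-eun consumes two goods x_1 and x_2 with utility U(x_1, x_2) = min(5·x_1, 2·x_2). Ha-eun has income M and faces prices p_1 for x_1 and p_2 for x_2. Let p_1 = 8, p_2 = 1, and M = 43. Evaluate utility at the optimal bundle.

With perfect complements, no substitution: consume in ratio x_1:x_2 = 2:5.
Budget: p_1·x_1 + p_2·(5/2)·x_1 = M, so (2·p_1 + 5·p_2)·x_1 = 2·M.
Demand: x_1*(p_1,p_2,M) = 2·M/(2·p_1 + 5·p_2), x_2* = 5·M/(2·p_1 + 5·p_2).
Here 2·8 + 5·1 = 21, giving x_1* = 4.0952 and x_2* = 10.2381.
Utility at the optimum: U(4.0952, 10.2381) = 20.4762.

V = 20.4762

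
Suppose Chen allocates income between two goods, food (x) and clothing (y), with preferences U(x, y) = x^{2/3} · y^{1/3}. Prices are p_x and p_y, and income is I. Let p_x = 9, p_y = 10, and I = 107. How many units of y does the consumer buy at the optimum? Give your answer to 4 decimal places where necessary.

y* = 3.5667

The MRS is 2·y/x. Set MRS = p_x/p_y.
So 2/3·p_y·y = 1/3·p_x·x; combined with the budget, a share 2/3 of income goes to x.
Demand: x*(p_x,p_y,I) = 2/3·I/p_x and y* = 1/3·I/p_y.
At p_x=9, p_y=10, I=107: y* = 1/3·107/10 = 3.5667.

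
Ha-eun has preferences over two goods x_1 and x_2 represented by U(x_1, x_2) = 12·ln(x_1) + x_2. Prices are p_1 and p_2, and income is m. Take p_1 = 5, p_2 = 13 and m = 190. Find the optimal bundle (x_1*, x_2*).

x_1* = 31.2, x_2* = 2.6154

MU_x_1 = 12/x_1, MU_x_2 = 1. Tangency: 12/x_1 = p_1/p_2.
So x_1*(p_1,p_2) = 12·p_2/p_1, independent of income; and x_2* = (m − 12·p_2)/p_2.
At the given prices: x_1* = 12·13/5 = 31.2, and x_2* = 2.6154.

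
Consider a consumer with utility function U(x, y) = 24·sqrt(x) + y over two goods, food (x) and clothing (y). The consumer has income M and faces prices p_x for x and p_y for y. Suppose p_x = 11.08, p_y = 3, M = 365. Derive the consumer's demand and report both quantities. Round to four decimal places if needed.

Utility is quasi-linear in y; the FOC for x is 12/√x = p_x/p_y.
Solve: √x = 12·p_y/p_x, so x*(p_x,p_y) = (12·p_y/p_x)², and y* = (M − p_x·x*)/p_y.
Plugging in: x* = (12·3/11.08)² = 10.5566, y* = 82.6775.

x* = 10.5566, y* = 82.6775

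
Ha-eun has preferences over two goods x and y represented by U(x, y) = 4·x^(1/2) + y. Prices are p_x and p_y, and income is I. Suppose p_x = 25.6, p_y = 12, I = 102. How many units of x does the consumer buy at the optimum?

x* = 0.8789

Utility is quasi-linear in y; the FOC for x is 2/√x = p_x/p_y.
Thus x* = (2·p_y/p_x)² — independent of I — with the rest of income spent on y.
Plugging in: x* = (2·12/25.6)² = 0.8789.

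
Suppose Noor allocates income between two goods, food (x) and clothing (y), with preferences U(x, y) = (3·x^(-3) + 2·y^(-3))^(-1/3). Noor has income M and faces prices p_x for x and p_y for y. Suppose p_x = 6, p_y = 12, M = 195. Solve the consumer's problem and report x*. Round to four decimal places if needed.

MRS = MU_x/MU_y = (3/2)·(y/x)^(4). Set equal to p_x/p_y.
Hence y/x = ((2/3)·p_x/p_y)^(1/(4)), i.e. raised to the 0.25 power.
Substitute y = (y/x)·x into the budget: x* = M/(p_x + p_y·(y/x)).
Numerically y/x = 0.759836, so x* = 195/(6 + 12·0.759836) = 12.8985.

x* = 12.8985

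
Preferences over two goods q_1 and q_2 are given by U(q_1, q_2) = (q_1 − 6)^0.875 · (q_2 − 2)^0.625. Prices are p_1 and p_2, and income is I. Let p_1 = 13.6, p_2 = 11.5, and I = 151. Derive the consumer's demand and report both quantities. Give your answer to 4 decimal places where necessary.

q_1* = 7.9902, q_2* = 3.6812

MRS = (7/5)·(q_2−2)/(q_1−6). Tangency with p_1/p_2 gives q_2−2 = (5/7)·(p_1/p_2)·(q_1−6).
After buying the subsistence bundle (6, 2), a share 7/12 of the remaining income goes to q_1: q_1* = 6 + 7/12·(I − 6p_1 − 2p_2)/p_1.
Discretionary income = 151 − 6·13.6 − 2·11.5 = 46.4; q_1* = 6 + 7/12·46.4/13.6 = 7.9902; q_2* = 2 + 5/12·46.4/11.5 = 3.6812.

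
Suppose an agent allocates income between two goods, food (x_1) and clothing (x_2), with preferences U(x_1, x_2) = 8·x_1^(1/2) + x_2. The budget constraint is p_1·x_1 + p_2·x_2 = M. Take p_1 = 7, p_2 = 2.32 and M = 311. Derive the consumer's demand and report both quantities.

Utility is quasi-linear in x_2; the FOC for x_1 is 4/√x_1 = p_1/p_2.
Thus x_1* = (4·p_2/p_1)² — independent of M — with the rest of income spent on x_2.
Plugging in: x_1* = (4·2.32/7)² = 1.7575, x_2* = 128.7489.

x_1* = 1.7575, x_2* = 128.7489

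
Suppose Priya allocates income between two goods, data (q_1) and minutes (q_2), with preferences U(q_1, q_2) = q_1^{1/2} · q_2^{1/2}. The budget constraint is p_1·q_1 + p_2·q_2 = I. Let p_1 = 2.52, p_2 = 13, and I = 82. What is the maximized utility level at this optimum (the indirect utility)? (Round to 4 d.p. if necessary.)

V = 7.1633

MU_q_1/MU_q_2 = (0.5·q_2)/(0.5·q_1); tangency sets this equal to p_1/p_2.
Rearranging, p_2·q_2 = p_1·q_1. Substituting into the budget gives p_1·q_1·(1 + 1) = I.
Demand: q_1*(p_1,p_2,I) = 0.5·I/p_1 and q_2* = 0.5·I/p_2.
At p_1=2.52, p_2=13, I=82: q_1* = 0.5·82/2.52 = 16.2698, q_2* = 3.1538.
Utility at the optimum: U(16.2698, 3.1538) = 7.1633.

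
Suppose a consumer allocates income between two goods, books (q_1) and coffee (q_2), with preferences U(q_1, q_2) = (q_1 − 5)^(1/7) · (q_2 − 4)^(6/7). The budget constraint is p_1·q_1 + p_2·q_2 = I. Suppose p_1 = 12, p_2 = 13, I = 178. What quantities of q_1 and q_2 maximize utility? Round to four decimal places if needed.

q_1* = 5.7857, q_2* = 8.3516

MRS = (1/6)·(q_2−4)/(q_1−5). Tangency with p_1/p_2 gives q_2−4 = 6·(p_1/p_2)·(q_1−5).
After buying the subsistence bundle (5, 4), a share 1/7 of the remaining income goes to q_1: q_1* = 5 + 1/7·(I − 5p_1 − 4p_2)/p_1.
Discretionary income = 178 − 5·12 − 4·13 = 66; q_1* = 5 + 1/7·66/12 = 5.7857; q_2* = 4 + 6/7·66/13 = 8.3516.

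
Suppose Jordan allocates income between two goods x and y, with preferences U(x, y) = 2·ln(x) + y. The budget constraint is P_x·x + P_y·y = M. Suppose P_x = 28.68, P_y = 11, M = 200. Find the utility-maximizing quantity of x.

x* = 0.7671

MU_x = 2/x, MU_y = 1. Tangency: 2/x = P_x/P_y.
So x*(P_x,P_y) = 2·P_y/P_x, independent of income; and y* = (M − 2·P_y)/P_y.
At the given prices: x* = 2·11/28.68 = 0.7671.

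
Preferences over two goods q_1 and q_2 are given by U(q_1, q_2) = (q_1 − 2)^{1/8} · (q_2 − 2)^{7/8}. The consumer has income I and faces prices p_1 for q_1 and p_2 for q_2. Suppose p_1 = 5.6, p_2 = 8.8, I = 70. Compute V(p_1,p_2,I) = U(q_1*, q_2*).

V = 3.3988

Substituting into the budget: q_1* = 2 + 0.125·(I − 2·p_1 − 2·p_2)/p_1, and q_2* = 2 + 0.875·(…)/p_2.
Discretionary income = 70 − 2·5.6 − 2·8.8 = 41.2; q_1* = 2 + 0.125·41.2/5.6 = 2.9196; q_2* = 2 + 0.875·41.2/8.8 = 6.0966.
Utility at the optimum: U(2.9196, 6.0966) = 3.3988.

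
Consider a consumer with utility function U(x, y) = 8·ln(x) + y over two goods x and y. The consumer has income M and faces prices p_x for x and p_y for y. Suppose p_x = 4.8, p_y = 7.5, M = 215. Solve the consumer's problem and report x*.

x* = 12.5

MU_x = 8/x, MU_y = 1. Tangency: 8/x = p_x/p_y.
So x*(p_x,p_y) = 8·p_y/p_x, independent of income; and y* = (M − 8·p_y)/p_y.
At the given prices: x* = 8·7.5/4.8 = 12.5.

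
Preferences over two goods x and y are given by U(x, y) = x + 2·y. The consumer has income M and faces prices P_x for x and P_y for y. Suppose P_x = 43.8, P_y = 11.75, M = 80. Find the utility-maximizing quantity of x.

Linear utility — the consumer picks whichever good has higher MU/price: 1/43.8 = 0.0228 vs 2/11.75 = 0.1702.
y gives more utility per dollar, so spend all income on y: y* = M/P_y, x* = 0.
Numerically: x* = 0, y* = 6.8085.

x* = 0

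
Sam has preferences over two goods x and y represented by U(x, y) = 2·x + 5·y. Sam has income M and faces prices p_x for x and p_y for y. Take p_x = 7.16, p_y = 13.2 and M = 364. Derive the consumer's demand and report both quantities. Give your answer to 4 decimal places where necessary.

x* = 0, y* = 27.5758

Linear utility — the consumer picks whichever good has higher MU/price: 2/7.16 = 0.2793 vs 5/13.2 = 0.3788.
y gives more utility per dollar, so spend all income on y: y* = M/p_y, x* = 0.
Numerically: x* = 0, y* = 27.5758.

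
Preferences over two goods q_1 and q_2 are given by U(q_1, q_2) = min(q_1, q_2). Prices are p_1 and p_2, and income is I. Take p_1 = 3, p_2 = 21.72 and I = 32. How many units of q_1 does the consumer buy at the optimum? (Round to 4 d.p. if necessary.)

Here 3 + 21.72 = 24.72, giving q_1* = 1.2945.

q_1* = 1.2945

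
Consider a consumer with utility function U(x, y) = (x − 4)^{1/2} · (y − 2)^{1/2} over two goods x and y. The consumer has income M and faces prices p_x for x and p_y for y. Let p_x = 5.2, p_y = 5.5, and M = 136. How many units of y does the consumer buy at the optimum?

y* = 11.4727

MRS = (y−2)/(x−4). Tangency with p_x/p_y gives y−2 = (p_x/p_y)·(x−4).
After buying the subsistence bundle (4, 2), a share 0.5 of the remaining income goes to x: x* = 4 + 0.5·(M − 4p_x − 2p_y)/p_x.
Discretionary income = 136 − 4·5.2 − 2·5.5 = 104.2; y* = 2 + 0.5·104.2/5.5 = 11.4727.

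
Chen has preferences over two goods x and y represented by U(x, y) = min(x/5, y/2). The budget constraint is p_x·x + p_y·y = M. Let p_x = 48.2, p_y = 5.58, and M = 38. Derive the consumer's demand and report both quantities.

Leontief preferences: the optimum is at the kink where x/5 = y/2, i.e. y = (2/5)·x.
Budget: p_x·x + p_y·(2/5)·x = M, so (5·p_x + 2·p_y)·x = 5·M.
Demand: x*(p_x,p_y,M) = 5·M/(5·p_x + 2·p_y), y* = 2·M/(5·p_x + 2·p_y).
Here 5·48.2 + 2·5.58 = 252.16, giving x* = 0.7535 and y* = 0.3014.

x* = 0.7535, y* = 0.3014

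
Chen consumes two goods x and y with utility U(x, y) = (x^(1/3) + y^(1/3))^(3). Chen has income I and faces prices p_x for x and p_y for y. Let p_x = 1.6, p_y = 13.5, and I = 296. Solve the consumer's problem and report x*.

MU_x ∝ x^(-2/3), MU_y ∝ y^(-2/3), so MRS = (y/x)^(2/3) = p_x/p_y.
Hence y/x = (p_x/p_y)^(1/(2/3)), i.e. raised to the 1.5 power.
With the ratio pinned down, the budget gives x* = I/(p_x + p_y·(y/x)) and y* = (y/x)·x*.
Numerically y/x = 0.040802, so x* = 296/(1.6 + 13.5·0.040802) = 137.6217.

x* = 137.6217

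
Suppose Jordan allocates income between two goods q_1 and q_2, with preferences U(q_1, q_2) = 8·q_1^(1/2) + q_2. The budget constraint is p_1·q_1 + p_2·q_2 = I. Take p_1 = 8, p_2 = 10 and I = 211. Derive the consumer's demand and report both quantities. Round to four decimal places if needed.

q_1* = 25, q_2* = 1.1

Utility is quasi-linear in q_2; the FOC for q_1 is 4/√q_1 = p_1/p_2.
Thus q_1* = (4·p_2/p_1)² — independent of I — with the rest of income spent on q_2.
Plugging in: q_1* = (4·10/8)² = 25, q_2* = 1.1.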